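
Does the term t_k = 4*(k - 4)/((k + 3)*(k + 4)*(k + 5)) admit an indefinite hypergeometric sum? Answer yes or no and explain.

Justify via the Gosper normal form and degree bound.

Yes. s_k = k*(-k - 31)/(6*(k + 3)*(k + 4)).

r(k) = (k - 3)*(k + 3)/((k - 4)*(k + 6)) after simplifying.
Factor: A=k + 3; B=k + 6; C=k - 4.
Set up (k + 3)·f(k+1) − (k + 5)·f(k) − (k - 4) = 0.
Degrees (1,1,1) ⇒ d ≤ 2.
A polynomial solution: f(k) = -k*(k + 31)/24.
So s_k = (B(k−1)f/C)·t_k = (-k*(k + 5)*(k + 31)/(24*(k - 4)))·t_k = k*(-k - 31)/(6*(k + 3)*(k + 4)).
Verify: 4*(k - 4)/(k**3 + 12*k**2 + 47*k + 60) matches t_k.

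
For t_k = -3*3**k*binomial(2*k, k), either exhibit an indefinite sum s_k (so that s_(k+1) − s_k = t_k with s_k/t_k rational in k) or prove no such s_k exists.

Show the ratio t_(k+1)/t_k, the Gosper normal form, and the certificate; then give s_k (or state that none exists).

Ratio r(k) = 6*(2*k + 1)/(k + 1).
Take A(k)=12*k + 6, B(k)=k + 1, C(k)=1.
Set up (12*k + 6)·f(k+1) − (k)·f(k) − (1) = 0.
deg f ≤ -1 (via 1,1,0).
Negative degree bound (-1): no f exists, t_k not Gosper-summable.

no hypergeometric antidifference exists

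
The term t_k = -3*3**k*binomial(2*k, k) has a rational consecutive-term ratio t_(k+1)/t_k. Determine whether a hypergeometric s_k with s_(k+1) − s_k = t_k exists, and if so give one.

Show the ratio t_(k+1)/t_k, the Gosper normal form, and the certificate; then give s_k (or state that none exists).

no hypergeometric antidifference exists

Step 1: r(k) = 6*(2*k + 1)/(k + 1).
Normal form (A,B,C) = (12*k + 6, k + 1, 1).
Set up (12*k + 6)·f(k+1) − (k)·f(k) − (1) = 0.
d = -1 from the (1,1,0) case.
deg f ≤ -1 is impossible — no certificate.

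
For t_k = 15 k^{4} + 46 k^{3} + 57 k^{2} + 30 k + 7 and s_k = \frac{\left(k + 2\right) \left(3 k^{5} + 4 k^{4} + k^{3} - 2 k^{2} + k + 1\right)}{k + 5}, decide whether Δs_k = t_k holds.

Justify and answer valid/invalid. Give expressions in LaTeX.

s_(k+1) = (3*k**6 + 28*k**5 + 104*k**4 + 196*k**3 + 196*k**2 + 101*k + 24)/(k + 6)
s_(k+1) − s_k = (15*k**6 + 175*k**5 + 662*k**4 + 1179*k**3 + 1096*k**2 + 509*k + 108)/(k**2 + 11*k + 30)
(s_(k+1) − s_k) − t_k = 3*(-12*k**5 - 117*k**4 - 286*k**3 - 317*k**2 - 156*k - 34)/(k**2 + 11*k + 30)

Invalid: residual \frac{3 \left(- 12 k^{5} - 117 k^{4} - 286 k^{3} - 317 k^{2} - 156 k - 34\right)}{k^{2} + 11 k + 30} ≠ 0.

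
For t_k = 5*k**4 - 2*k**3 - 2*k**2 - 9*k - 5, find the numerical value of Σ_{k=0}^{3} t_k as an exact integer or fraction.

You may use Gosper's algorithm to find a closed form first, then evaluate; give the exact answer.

Σ = 316

r(k) = (5*k**4 + 18*k**3 + 22*k**2 + k - 13)/(5*k**4 - 2*k**3 - 2*k**2 - 9*k - 5) after simplifying.
So A=1 and B=1, with C=k**4 - 2*k**3/5 - 2*k**2/5 - 9*k/5 - 1.
Key eq: (1)·f(k+1) = (1)·f(k) + (k**4 - 2*k**3/5 - 2*k**2/5 - 9*k/5 - 1).
d = 5 from the (0,0,4) case.
A polynomial solution: f(k) = k*(k**4 - 3*k**3 + 2*k**2 - 4*k - 1)/5.
So s_k = (B(k−1)f/C)·t_k = (k*(k**4 - 3*k**3 + 2*k**2 - 4*k - 1)/(5*k**4 - 2*k**3 - 2*k**2 - 9*k - 5))·t_k = k*(k**4 - 3*k**3 + 2*k**2 - 4*k - 1).
Verify: 5*k**4 - 2*k**3 - 2*k**2 - 9*k - 5 matches t_k.
Σ_(k=0)^(3) t_k = s_(4) − s_(0) = 316 − (0) = 316.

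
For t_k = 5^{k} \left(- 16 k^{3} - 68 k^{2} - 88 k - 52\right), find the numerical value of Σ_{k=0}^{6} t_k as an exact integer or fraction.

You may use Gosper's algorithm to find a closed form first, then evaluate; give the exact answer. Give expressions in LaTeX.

Σ = -116171872

The ratio is 5*(4*k**3 + 29*k**2 + 68*k + 56)/(4*k**3 + 17*k**2 + 22*k + 13).
Normal form (A,B,C) = (5, 1, k**3 + 17*k**2/4 + 11*k/2 + 13/4).
Set up (5)·f(k+1) − (1)·f(k) − (k**3 + 17*k**2/4 + 11*k/2 + 13/4) = 0.
deg f ≤ 3 (via 0,0,3).
Match coefficients ⇒ f(k) = (4*k**3 + 2*k**2 + 2*k + 3)/16.
Get s_k = R·t_k = 5**k*(-4*k**3 - 2*k**2 - 2*k - 3) with R(k) = B(k−1)f(k)/C(k) = (4*k**3 + 2*k**2 + 2*k + 3)/(4*(4*k**3 + 17*k**2 + 22*k + 13)).
s_(k+1) − s_k = 5**k*(-16*k**3 - 68*k**2 - 88*k - 52) = t_k.
Σ_(k=0)^(6) t_k = s_(7) − s_(0) = -116171875 − (-3) = -116171872.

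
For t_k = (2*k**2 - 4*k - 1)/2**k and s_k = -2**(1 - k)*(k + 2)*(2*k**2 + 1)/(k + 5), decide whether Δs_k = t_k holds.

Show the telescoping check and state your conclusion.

Invalid: residual 3*(-2*k**3 - 10*k**2 + 21*k + 3)/(2**k*(k**2 + 11*k + 30)) ≠ 0.

s_(k+1) = -(k + 3)*(2*(k + 1)**2 + 1)/(2**k*(k + 6))
s_(k+1) − s_k = (2*k**4 + 12*k**3 - 15*k**2 - 68*k - 21)/(2**k*(k**2 + 11*k + 30))
(s_(k+1) − s_k) − t_k = 3*(-2*k**3 - 10*k**2 + 21*k + 3)/(2**k*(k**2 + 11*k + 30))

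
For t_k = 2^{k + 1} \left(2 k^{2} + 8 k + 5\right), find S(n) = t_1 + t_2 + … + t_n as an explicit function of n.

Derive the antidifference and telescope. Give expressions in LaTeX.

S(n) = 8 \cdot 2^{n} n^{2} + 16 \cdot 2^{n} n + 12 \cdot 2^{n} - 12

Ratio r(k) = 2*(2*k**2 + 12*k + 15)/(2*k**2 + 8*k + 5).
A = 2, B = 1, C = k**2 + 4*k + 5/2.
Key eq: (2)·f(k+1) = (1)·f(k) + (k**2 + 4*k + 5/2).
From deg A=0, deg B=0, deg C=2: d=2.
Coefficient equations give f(k) = (2*k**2 + 1)/2.
Certificate R = B(k−1)f/C = (2*k**2 + 1)/(2*k**2 + 8*k + 5) gives s_k = 2**(k + 1)*(2*k**2 + 1).
Verify: 2**(k + 1)*(2*k**2 + 8*k + 5) matches t_k.
Σ_(k=1)^n t_k = s_(n+1) − s_(1) = (2**(n + 2)*(2*n**2 + 4*n + 3)) − (12), i.e. 8*2**n*n**2 + 16*2**n*n + 12*2**n - 12.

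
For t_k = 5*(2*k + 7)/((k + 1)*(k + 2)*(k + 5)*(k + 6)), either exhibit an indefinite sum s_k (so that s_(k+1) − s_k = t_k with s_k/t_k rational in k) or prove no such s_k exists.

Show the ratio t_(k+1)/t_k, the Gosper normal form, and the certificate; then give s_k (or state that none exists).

s_k = k*(k + 6)/(k**2 + 6*k + 5)

Step 1: r(k) = (k + 1)*(k + 5)*(2*k + 9)/((k + 3)*(k + 7)*(2*k + 7)).
Gosper form: A/B · C(k+1)/C(k) with A=k + 1, B=k + 7, C=k**3 + 21*k**2/2 + 73*k/2 + 42.
Need (k + 1)·f(k+1) − (k + 6)·f(k) = k**3 + 21*k**2/2 + 73*k/2 + 42.
Bound: deg f ≤ 5.
Coefficient equations give f(k) = k*(k + 2)*(k + 3)*(k + 4)*(k + 6)/10.
Then R = B(k−1)f/C = k*(k + 2)*(k + 6)**2/(5*(2*k + 7)), so s_k = R(k)·t_k = k*(k + 6)/(k**2 + 6*k + 5).
s_(k+1) − s_k = 5*(2*k + 7)/(k**4 + 14*k**3 + 65*k**2 + 112*k + 60) = t_k.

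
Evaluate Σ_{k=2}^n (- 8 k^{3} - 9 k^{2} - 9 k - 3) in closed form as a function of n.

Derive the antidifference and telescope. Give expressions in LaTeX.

r(k) = (8*k**3 + 33*k**2 + 51*k + 29)/(8*k**3 + 9*k**2 + 9*k + 3) after simplifying.
So A=1 and B=1, with C=k**3 + 9*k**2/8 + 9*k/8 + 3/8.
Solve (1)·f(k+1) − (1)·f(k) = k**3 + 9*k**2/8 + 9*k/8 + 3/8.
Bound: deg f ≤ 4.
Solving with deg f ≤ 4: f(k) = k**2*(2*k**2 - k + 2)/8.
So s_k = (B(k−1)f/C)·t_k = (k**2*(2*k**2 - k + 2)/(8*k**3 + 9*k**2 + 9*k + 3))·t_k = k**2*(-2*k**2 + k - 2).
s_(k+1) − s_k = -8*k**3 - 9*k**2 - 9*k - 3 = t_k.
Σ_(k=2)^n t_k = s_(n+1) − s_(2) = (-2*n**4 - 7*n**3 - 11*n**2 - 9*n - 3) − (-32), i.e. -2*n**4 - 7*n**3 - 11*n**2 - 9*n + 29.

S(n) = - 2 n^{4} - 7 n^{3} - 11 n^{2} - 9 n + 29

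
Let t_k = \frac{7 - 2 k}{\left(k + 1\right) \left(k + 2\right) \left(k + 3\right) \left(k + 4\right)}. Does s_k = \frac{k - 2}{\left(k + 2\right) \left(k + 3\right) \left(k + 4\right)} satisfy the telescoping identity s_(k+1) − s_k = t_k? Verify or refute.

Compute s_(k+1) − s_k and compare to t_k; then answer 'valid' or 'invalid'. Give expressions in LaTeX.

Invalid: residual \frac{9 \left(k - 3\right)}{k^{5} + 15 k^{4} + 85 k^{3} + 225 k^{2} + 274 k + 120} ≠ 0.

s_(k+1) = (k - 1)/((k + 3)*(k + 4)*(k + 5))
s_(k+1) − s_k = 2*(4 - k)/(k**4 + 14*k**3 + 71*k**2 + 154*k + 120)
(s_(k+1) − s_k) − t_k = 9*(k - 3)/(k**5 + 15*k**4 + 85*k**3 + 225*k**2 + 274*k + 120)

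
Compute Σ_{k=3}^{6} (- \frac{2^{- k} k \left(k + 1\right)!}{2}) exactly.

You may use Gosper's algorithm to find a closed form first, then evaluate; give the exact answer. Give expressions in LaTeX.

The ratio is (k + 1)*(k + 2)/(2*k).
Take A(k)=k/2 + 1, B(k)=1, C(k)=k.
Solve (k/2 + 1)·f(k+1) − (1)·f(k) = k.
Bound: deg f ≤ 0.
Solve for f: f(k) = 2 (degree 0 ≤ 0).
R(k) = B(k−1)·f(k)/C(k) = 2/k; s_k = R·t_k = -factorial(k + 1)/2**k.
s_(k+1) − s_k = -k*factorial(k + 1)/(2*2**k) = t_k.
Sum = s_(7) − s_(3); s_(7) = -315, s_(3) = -3 ⇒ -312.

Σ = -312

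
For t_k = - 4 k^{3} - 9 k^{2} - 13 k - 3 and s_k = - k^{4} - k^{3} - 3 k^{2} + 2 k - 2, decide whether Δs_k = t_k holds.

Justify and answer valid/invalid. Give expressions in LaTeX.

s_(k+1) = 2*k - (k + 1)**4 - (k + 1)**3 - 3*(k + 1)**2
s_(k+1) − s_k = -4*k**3 - 9*k**2 - 13*k - 3
(s_(k+1) − s_k) − t_k = 0

Valid — Δs_k = t_k.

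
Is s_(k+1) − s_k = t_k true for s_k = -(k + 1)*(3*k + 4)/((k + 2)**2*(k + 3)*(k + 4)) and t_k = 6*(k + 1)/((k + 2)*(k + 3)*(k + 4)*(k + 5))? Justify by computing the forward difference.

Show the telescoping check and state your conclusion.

Invalid: residual (-9*k**2 - 37*k - 32)/(k**6 + 19*k**5 + 147*k**4 + 593*k**3 + 1316*k**2 + 1524*k + 720) ≠ 0.

s_(k+1) = -(k + 2)*(3*k + 7)/((k + 3)**2*(k + 4)*(k + 5))
s_(k+1) − s_k = ((k + 1)*(k + 3)*(k + 5)*(3*k + 4) - (k + 2)**3*(3*k + 7))/((k + 2)**2*(k + 3)**2*(k + 4)*(k + 5))
(s_(k+1) − s_k) − t_k = (-9*k**2 - 37*k - 32)/(k**6 + 19*k**5 + 147*k**4 + 593*k**3 + 1316*k**2 + 1524*k + 720)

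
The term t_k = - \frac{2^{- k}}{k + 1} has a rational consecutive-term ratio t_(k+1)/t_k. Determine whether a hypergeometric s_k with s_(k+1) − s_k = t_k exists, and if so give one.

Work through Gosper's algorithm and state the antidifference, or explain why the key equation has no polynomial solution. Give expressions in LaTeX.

Step 1: r(k) = (k + 1)/(2*(k + 2)).
So A=k/2 + 1/2 and B=k + 2, with C=1.
Need (k/2 + 1/2)·f(k+1) − (k + 1)·f(k) = 1.
Bound: deg f ≤ -1.
Bound -1 < 0, so the key equation has no polynomial solution.

not Gosper-summable; s_k does not exist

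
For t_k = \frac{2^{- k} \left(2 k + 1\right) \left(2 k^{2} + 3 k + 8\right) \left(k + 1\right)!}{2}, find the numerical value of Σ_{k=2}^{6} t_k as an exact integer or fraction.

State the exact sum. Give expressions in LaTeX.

Σ = 122805/2

Compute t_(k+1)/t_k: get (4*k**4 + 28*k**3 + 87*k**2 + 133*k + 78)/(2*(4*k**3 + 8*k**2 + 19*k + 8)).
Take A(k)=k/2 + 1, B(k)=1, C(k)=k**3 + 2*k**2 + 19*k/4 + 2.
Set up (k/2 + 1)·f(k+1) − (1)·f(k) − (k**3 + 2*k**2 + 19*k/4 + 2) = 0.
d = 2 from the (1,0,3) case.
Solving with deg f ≤ 2: f(k) = (2*k - 1)*(2*k + 1)/2.
So s_k = (B(k−1)f/C)·t_k = (2*(2*k - 1)/(2*k**2 + 3*k + 8))·t_k = (2*k - 1)*(2*k + 1)*factorial(k + 1)/2**k.
Δs = (2*k + 1)*(2*k**2 + 3*k + 8)*factorial(k + 1)/(2*2**k), as required.
Evaluate s at k=7 and k=2: 61425 and 45/2; difference 122805/2.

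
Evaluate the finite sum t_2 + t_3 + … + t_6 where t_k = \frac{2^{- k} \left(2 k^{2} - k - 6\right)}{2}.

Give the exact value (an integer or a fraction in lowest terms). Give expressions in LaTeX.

t_(k+1)/t_k = (k - 2*(k + 1)**2 + 7)/(2*(-2*k**2 + k + 6)).
Normal form (A,B,C) = (1/2, 1, k**2 - k/2 - 3).
Need (1/2)·f(k+1) − (1)·f(k) = k**2 - k/2 - 3.
deg f ≤ 2 (via 0,0,2).
Match coefficients ⇒ f(k) = -2*k**2 - 3*k + 1.
Then R = B(k−1)f/C = -2*(2*k**2 + 3*k - 1)/((k - 2)*(2*k + 3)), so s_k = R(k)·t_k = (-2*k**2 - 3*k + 1)/2**k.
Check: Δs_k = (2*k**2 - k - 6)/(2*2**k). ✓
Σ_(k=2)^(6) t_k = s_(7) − s_(2) = -59/64 − (-13/4) = 149/64.

Σ = 149/64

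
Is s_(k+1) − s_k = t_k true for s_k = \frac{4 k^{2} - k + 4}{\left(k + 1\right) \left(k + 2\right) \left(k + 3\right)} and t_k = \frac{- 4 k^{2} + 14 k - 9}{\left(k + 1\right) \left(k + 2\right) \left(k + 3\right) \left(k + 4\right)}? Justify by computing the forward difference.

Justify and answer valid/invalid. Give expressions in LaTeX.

valid; difference matches t_k

s_(k+1) = (-k + 4*(k + 1)**2 + 3)/((k + 2)*(k + 3)*(k + 4))
s_(k+1) − s_k = (-4*k**2 + 14*k - 9)/(k**4 + 10*k**3 + 35*k**2 + 50*k + 24)
(s_(k+1) − s_k) − t_k = 0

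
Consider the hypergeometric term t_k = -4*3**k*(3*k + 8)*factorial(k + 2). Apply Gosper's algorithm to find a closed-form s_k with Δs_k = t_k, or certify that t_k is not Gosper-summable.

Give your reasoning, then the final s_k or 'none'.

s_k = -4*3**k*factorial(k + 2)

t_(k+1)/t_k = 3*(k + 3)*(3*k + 11)/(3*k + 8).
Take A(k)=3*k + 9, B(k)=1, C(k)=k + 8/3.
Key eq: (3*k + 9)·f(k+1) = (1)·f(k) + (k + 8/3).
deg f ≤ 0 (via 1,0,1).
Match coefficients ⇒ f(k) = 1/3.
Get s_k = R·t_k = -4*3**k*factorial(k + 2) with R(k) = B(k−1)f(k)/C(k) = 1/(3*k + 8).
Check: Δs_k = -4*3**k*(3*k + 8)*factorial(k + 2). ✓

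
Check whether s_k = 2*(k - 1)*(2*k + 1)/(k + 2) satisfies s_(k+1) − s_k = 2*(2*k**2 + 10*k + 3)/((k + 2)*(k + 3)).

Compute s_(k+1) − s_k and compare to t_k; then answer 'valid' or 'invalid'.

s_(k+1) = 2*k*(2*k + 3)/(k + 3)
s_(k+1) − s_k = 2*(2*k**2 + 10*k + 3)/(k**2 + 5*k + 6)
(s_(k+1) − s_k) − t_k = 0

Valid: the claim telescopes to t_k.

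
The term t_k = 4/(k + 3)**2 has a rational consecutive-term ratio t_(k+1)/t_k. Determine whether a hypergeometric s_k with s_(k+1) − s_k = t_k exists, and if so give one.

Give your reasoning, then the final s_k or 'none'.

t_(k+1)/t_k = (k + 3)**2/(k + 4)**2.
A = k**2 + 6*k + 9, B = k**2 + 8*k + 16, C = 1.
Key eq: (k**2 + 6*k + 9)·f(k+1) = (k**2 + 6*k + 9)·f(k) + (1).
From deg A=2, deg B=2, deg C=0: d=0.
f = c0 ⇒ A·f(k+1) − B(k−1)·f(k) − C = -1. The system {-1 = 0} is inconsistent; no antidifference.

no hypergeometric antidifference exists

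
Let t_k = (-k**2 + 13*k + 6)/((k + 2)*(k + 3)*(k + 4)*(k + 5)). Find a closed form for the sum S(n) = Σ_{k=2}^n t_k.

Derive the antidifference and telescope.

S(n) = (n**3 + 27*n**2 + 17*n - 45)/(15*(n**3 + 12*n**2 + 47*n + 60))

t_(k+1)/t_k = (k + 2)*(13*k - (k + 1)**2 + 19)/((k + 6)*(-k**2 + 13*k + 6)).
Normal form (A,B,C) = (k + 2, k + 6, k**2 - 13*k - 6).
Need (k + 2)·f(k+1) − (k + 5)·f(k) = k**2 - 13*k - 6.
deg f ≤ 3 (via 1,1,2).
A polynomial solution: f(k) = -k*(k**2 + 15*k + 2)/6.
Certificate R = B(k−1)f/C = -k*(k + 5)*(k**2 + 15*k + 2)/(6*(k**2 - 13*k - 6)) gives s_k = k*(k**2 + 15*k + 2)/(6*(k + 2)*(k + 3)*(k + 4)).
Verify: (-k**2 + 13*k + 6)/(k**4 + 14*k**3 + 71*k**2 + 154*k + 120) matches t_k.
Evaluate: s_(n+1) = (n**3 + 18*n**2 + 35*n + 18)/(6*(n**3 + 12*n**2 + 47*n + 60)); subtract s_(2) = 1/10 ⇒ S(n) = (n**3 + 27*n**2 + 17*n - 45)/(15*(n**3 + 12*n**2 + 47*n + 60)).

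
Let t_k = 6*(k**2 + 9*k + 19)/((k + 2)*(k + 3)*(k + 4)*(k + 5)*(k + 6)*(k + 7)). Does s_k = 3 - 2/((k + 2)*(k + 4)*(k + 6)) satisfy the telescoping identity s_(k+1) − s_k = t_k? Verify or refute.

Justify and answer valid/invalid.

Valid — Δs_k = t_k.

s_(k+1) = 3 - 2/((k + 3)*(k + 5)*(k + 7))
s_(k+1) − s_k = 6*(k**2 + 9*k + 19)/(k**6 + 27*k**5 + 295*k**4 + 1665*k**3 + 5104*k**2 + 8028*k + 5040)
(s_(k+1) − s_k) − t_k = 0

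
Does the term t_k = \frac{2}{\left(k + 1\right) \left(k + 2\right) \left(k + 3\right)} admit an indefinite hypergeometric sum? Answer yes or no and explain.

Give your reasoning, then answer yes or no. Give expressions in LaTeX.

Yes. s_k = \frac{k \left(k + 3\right)}{2 \left(k + 1\right) \left(k + 2\right)}.

The ratio is (k + 1)/(k + 4).
Normal form (A,B,C) = (k + 1, k + 4, 1).
f must satisfy (k + 1)·f(k+1) − (k + 3)·f(k) = 1.
Bound: deg f ≤ 2.
Solving with deg f ≤ 2: f(k) = k*(k + 3)/4.
R(k) = B(k−1)·f(k)/C(k) = k*(k + 3)**2/4; s_k = R·t_k = k*(k + 3)/(2*(k + 1)*(k + 2)).
Verify: 2/(k**3 + 6*k**2 + 11*k + 6) matches t_k.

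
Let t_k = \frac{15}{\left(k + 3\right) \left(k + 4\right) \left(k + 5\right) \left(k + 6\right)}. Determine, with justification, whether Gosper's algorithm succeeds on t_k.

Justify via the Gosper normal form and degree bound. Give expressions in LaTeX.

Yes. s_k = \frac{k \left(k^{2} + 12 k + 47\right)}{12 \left(k + 3\right) \left(k + 4\right) \left(k + 5\right)}.

Step 1: r(k) = (k + 3)/(k + 7).
Normal form (A,B,C) = (k + 3, k + 7, 1).
f must satisfy (k + 3)·f(k+1) − (k + 6)·f(k) = 1.
Bound: deg f ≤ 3.
Match coefficients ⇒ f(k) = k*(k**2 + 12*k + 47)/180.
Certificate R = B(k−1)f/C = k*(k + 6)*(k**2 + 12*k + 47)/180 gives s_k = k*(k**2 + 12*k + 47)/(12*(k + 3)*(k + 4)*(k + 5)).
s_(k+1) − s_k = 15/(k**4 + 18*k**3 + 119*k**2 + 342*k + 360) = t_k.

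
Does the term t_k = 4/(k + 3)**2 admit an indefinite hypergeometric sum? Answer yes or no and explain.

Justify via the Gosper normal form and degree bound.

Compute t_(k+1)/t_k: get (k + 3)**2/(k + 4)**2.
Take A(k)=k**2 + 6*k + 9, B(k)=k**2 + 8*k + 16, C(k)=1.
Key eq: (k**2 + 6*k + 9)·f(k+1) = (k**2 + 6*k + 9)·f(k) + (1).
deg f ≤ 0 (via 2,2,0).
f = c0 ⇒ A·f(k+1) − B(k−1)·f(k) − C = -1. The system {-1 = 0} is inconsistent; no antidifference.

No — t_k has no hypergeometric antidifference.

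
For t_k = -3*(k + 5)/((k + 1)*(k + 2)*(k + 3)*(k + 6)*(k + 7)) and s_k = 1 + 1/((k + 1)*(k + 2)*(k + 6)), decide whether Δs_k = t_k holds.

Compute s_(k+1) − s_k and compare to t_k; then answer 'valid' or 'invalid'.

s_(k+1) = 1 + 1/((k + 2)*(k + 3)*(k + 7))
s_(k+1) − s_k = ((k + 1)*(k + 6) - (k + 3)*(k + 7))/((k + 1)*(k + 2)*(k + 3)*(k + 6)*(k + 7))
(s_(k+1) − s_k) − t_k = 0

Valid: the claim telescopes to t_k.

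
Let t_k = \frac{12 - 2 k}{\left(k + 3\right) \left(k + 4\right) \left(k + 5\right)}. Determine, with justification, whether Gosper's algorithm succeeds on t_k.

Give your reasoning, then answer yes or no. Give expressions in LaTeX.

Yes. s_k = \frac{k \left(k + 15\right)}{4 \left(k + 3\right) \left(k + 4\right)}.

r(k) = (k - 5)*(k + 3)/((k - 6)*(k + 6)) after simplifying.
Factor: A=k + 3; B=k + 6; C=k - 6.
f must satisfy (k + 3)·f(k+1) − (k + 5)·f(k) = k - 6.
deg f ≤ 2 (via 1,1,1).
Solve for f: f(k) = -k*(k + 15)/8 (degree 2 ≤ 2).
Certificate R = B(k−1)f/C = -k*(k + 5)*(k + 15)/(8*(k - 6)) gives s_k = k*(k + 15)/(4*(k + 3)*(k + 4)).
Δs = 2*(6 - k)/(k**3 + 12*k**2 + 47*k + 60), as required.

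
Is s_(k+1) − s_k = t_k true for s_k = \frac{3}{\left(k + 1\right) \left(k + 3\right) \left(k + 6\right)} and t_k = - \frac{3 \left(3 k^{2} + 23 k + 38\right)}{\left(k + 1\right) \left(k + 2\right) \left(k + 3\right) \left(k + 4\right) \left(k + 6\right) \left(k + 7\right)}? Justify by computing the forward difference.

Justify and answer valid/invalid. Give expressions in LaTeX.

valid (s_(k+1) − s_k reduces to t_k)

s_(k+1) = 3/((k + 2)*(k + 4)*(k + 7))
s_(k+1) − s_k = 3/((k + 2)*(k + 4)*(k + 7)) - 3/((k + 1)*(k + 3)*(k + 6))
(s_(k+1) − s_k) − t_k = 0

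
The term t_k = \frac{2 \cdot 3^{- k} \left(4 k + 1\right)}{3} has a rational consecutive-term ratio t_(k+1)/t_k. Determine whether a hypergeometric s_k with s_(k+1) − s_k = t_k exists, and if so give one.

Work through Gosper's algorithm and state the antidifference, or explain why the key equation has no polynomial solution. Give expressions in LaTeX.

s_k = 3^{- k} \left(- 4 k - 3\right)

r(k) = (4*k + 5)/(3*(4*k + 1)) after simplifying.
Factor: A=1/3; B=1; C=k + 1/4.
Set up (1/3)·f(k+1) − (1)·f(k) − (k + 1/4) = 0.
Bound: deg f ≤ 1.
Solve for f: f(k) = -3*(4*k + 3)/8 (degree 1 ≤ 1).
Certificate R = B(k−1)f/C = -3*(4*k + 3)/(2*(4*k + 1)) gives s_k = (-4*k - 3)/3**k.
Δs = 2*(4*k + 1)/(3*3**k), as required.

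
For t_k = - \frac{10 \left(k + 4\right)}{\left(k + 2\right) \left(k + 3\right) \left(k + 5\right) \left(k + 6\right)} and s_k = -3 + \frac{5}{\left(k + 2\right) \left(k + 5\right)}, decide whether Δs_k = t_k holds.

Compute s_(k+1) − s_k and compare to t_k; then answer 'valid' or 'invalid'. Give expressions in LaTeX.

valid (s_(k+1) − s_k reduces to t_k)

s_(k+1) = -3 + 5/((k + 3)*(k + 6))
s_(k+1) − s_k = 10*(-k - 4)/(k**4 + 16*k**3 + 91*k**2 + 216*k + 180)
(s_(k+1) − s_k) − t_k = 0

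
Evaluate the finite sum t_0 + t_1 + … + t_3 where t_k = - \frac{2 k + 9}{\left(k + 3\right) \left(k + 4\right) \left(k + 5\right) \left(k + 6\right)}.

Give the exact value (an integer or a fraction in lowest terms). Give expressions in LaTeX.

Σ = -16/315

r(k) = (k + 3)*(2*k + 11)/((k + 7)*(2*k + 9)) after simplifying.
Factor: A=k + 3; B=k + 7; C=k + 9/2.
Key eq: (k + 3)·f(k+1) = (k + 6)·f(k) + (k + 9/2).
From deg A=1, deg B=1, deg C=1: d=3.
Match coefficients ⇒ f(k) = k*(k + 4)*(k + 8)/30.
R(k) = B(k−1)·f(k)/C(k) = k*(k + 4)*(k + 6)*(k + 8)/(15*(2*k + 9)); s_k = R·t_k = k*(-k - 8)/(15*(k**2 + 8*k + 15)).
s_(k+1) − s_k = (-2*k - 9)/(k**4 + 18*k**3 + 119*k**2 + 342*k + 360) = t_k.
Evaluate s at k=4 and k=0: -16/315 and 0; difference -16/315.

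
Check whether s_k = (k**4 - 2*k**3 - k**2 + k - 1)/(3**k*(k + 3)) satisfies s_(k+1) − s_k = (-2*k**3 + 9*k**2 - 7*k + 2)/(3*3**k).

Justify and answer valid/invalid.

Invalid: residual 2*(2*k**4 - 29*k**2 + 25*k - 9)/(3*3**k*(k**2 + 7*k + 12)) ≠ 0.

s_(k+1) = (k**4 + 2*k**3 - k**2 - 3*k - 2)/(3*3**k*(k + 4))
s_(k+1) − s_k = (-2*k**5 - k**4 + 32*k**3 + 3*k**2 - 20*k + 6)/(3*3**k*(k**2 + 7*k + 12))
(s_(k+1) − s_k) − t_k = 2*(2*k**4 - 29*k**2 + 25*k - 9)/(3*3**k*(k**2 + 7*k + 12))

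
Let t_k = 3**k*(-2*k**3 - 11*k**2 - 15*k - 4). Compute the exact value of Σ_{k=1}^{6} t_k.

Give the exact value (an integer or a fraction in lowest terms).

Ratio r(k) = 3*(2*k**3 + 17*k**2 + 43*k + 32)/(2*k**3 + 11*k**2 + 15*k + 4).
Gosper form: A/B · C(k+1)/C(k) with A=3, B=1, C=k**3 + 11*k**2/2 + 15*k/2 + 2.
Need (3)·f(k+1) − (1)·f(k) = k**3 + 11*k**2/2 + 15*k/2 + 2.
Bound: deg f ≤ 3.
Solving with deg f ≤ 3: f(k) = (k**3 + k**2 - 1)/2.
R(k) = B(k−1)·f(k)/C(k) = (k**3 + k**2 - 1)/(2*k**3 + 11*k**2 + 15*k + 4); s_k = R·t_k = 3**k*(-k**3 - k**2 + 1).
s_(k+1) − s_k = 3**k*(-2*k**3 - 11*k**2 - 15*k - 4) = t_k.
Σ_(k=1)^(6) t_k = s_(7) − s_(1) = -855117 − (-3) = -855114.

Σ = -855114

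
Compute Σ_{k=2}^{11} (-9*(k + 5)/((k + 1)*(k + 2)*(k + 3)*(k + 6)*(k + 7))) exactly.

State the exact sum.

Σ = -265/8736

r(k) = (k + 1)*(k + 6)**2/((k + 4)*(k + 5)*(k + 8)) after simplifying.
So A=k + 1 and B=k + 8, with C=k**3 + 14*k**2 + 65*k + 100.
Need (k + 1)·f(k+1) − (k + 7)·f(k) = k**3 + 14*k**2 + 65*k + 100.
Bound: deg f ≤ 6.
A polynomial solution: f(k) = k*(k + 3)*(k + 4)**2*(k + 5)**2/36.
Certificate R = B(k−1)f/C = k*(k + 3)*(k + 4)*(k + 7)/36 gives s_k = k*(-k**2 - 9*k - 20)/(4*(k**3 + 9*k**2 + 20*k + 12)).
Verify: 9*(-k - 5)/(k**5 + 19*k**4 + 131*k**3 + 401*k**2 + 540*k + 252) matches t_k.
Telescoping: Σ = s_(12) − s_(2) = -68/273 − (-7/32) = -265/8736.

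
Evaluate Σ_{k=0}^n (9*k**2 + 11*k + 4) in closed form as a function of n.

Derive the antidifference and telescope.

Step 1: r(k) = (9*k**2 + 29*k + 24)/(9*k**2 + 11*k + 4).
Take A(k)=1, B(k)=1, C(k)=k**2 + 11*k/9 + 4/9.
f must satisfy (1)·f(k+1) − (1)·f(k) = k**2 + 11*k/9 + 4/9.
Degrees (0,0,2) ⇒ d ≤ 3.
Solve for f: f(k) = k**2*(3*k + 1)/9 (degree 3 ≤ 3).
R(k) = B(k−1)·f(k)/C(k) = k**2*(3*k + 1)/(9*k**2 + 11*k + 4); s_k = R·t_k = k**2*(3*k + 1).
Check: Δs_k = 9*k**2 + 11*k + 4. ✓
Telescope: S(n) = s_(n+1) − s_(0) = 3*n**3 + 10*n**2 + 11*n + 4 − (0) = 3*n**3 + 10*n**2 + 11*n + 4.

S(n) = 3*n**3 + 10*n**2 + 11*n + 4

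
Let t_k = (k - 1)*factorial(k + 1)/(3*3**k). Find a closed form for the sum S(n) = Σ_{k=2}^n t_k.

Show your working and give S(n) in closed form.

Ratio r(k) = k*(k + 2)/(3*(k - 1)).
Gosper form: A/B · C(k+1)/C(k) with A=k/3 + 2/3, B=1, C=k - 1.
f must satisfy (k/3 + 2/3)·f(k+1) − (1)·f(k) = k - 1.
deg f ≤ 0 (via 1,0,1).
A polynomial solution: f(k) = 3.
R(k) = B(k−1)·f(k)/C(k) = 3/(k - 1); s_k = R·t_k = factorial(k + 1)/3**k.
Verify: (k - 1)*factorial(k + 1)/(3*3**k) matches t_k.
Evaluate: s_(n+1) = 3**(-n - 1)*factorial(n + 2); subtract s_(2) = 2/3 ⇒ S(n) = -2/3 + factorial(n + 2)/(3*3**n).

S(n) = -2/3 + factorial(n + 2)/(3*3**n)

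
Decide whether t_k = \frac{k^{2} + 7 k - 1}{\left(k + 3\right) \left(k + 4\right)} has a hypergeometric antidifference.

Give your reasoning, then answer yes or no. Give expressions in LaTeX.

Yes. s_k = \frac{k \left(3 k - 4\right)}{3 \left(k + 3\right)}.

The ratio is (k + 3)*(7*k + (k + 1)**2 + 6)/((k + 5)*(k**2 + 7*k - 1)).
Take A(k)=k + 3, B(k)=k + 5, C(k)=k**2 + 7*k - 1.
f must satisfy (k + 3)·f(k+1) − (k + 4)·f(k) = k**2 + 7*k - 1.
From deg A=1, deg B=1, deg C=2: d=2.
Solving with deg f ≤ 2: f(k) = k*(3*k - 4)/3.
So s_k = (B(k−1)f/C)·t_k = (k*(k + 4)*(3*k - 4)/(3*(k**2 + 7*k - 1)))·t_k = k*(3*k - 4)/(3*(k + 3)).
Check: Δs_k = (k**2 + 7*k - 1)/(k**2 + 7*k + 12). ✓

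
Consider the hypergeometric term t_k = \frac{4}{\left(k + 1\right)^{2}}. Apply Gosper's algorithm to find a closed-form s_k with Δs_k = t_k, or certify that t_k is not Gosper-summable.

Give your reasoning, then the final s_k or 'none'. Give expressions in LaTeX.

r(k) = (k + 1)**2/(k + 2)**2 after simplifying.
Gosper form: A/B · C(k+1)/C(k) with A=k**2 + 2*k + 1, B=k**2 + 4*k + 4, C=1.
f must satisfy (k**2 + 2*k + 1)·f(k+1) − (k**2 + 2*k + 1)·f(k) = 1.
d = 0 from the (2,2,0) case.
Put f(k) = c0: A·f(k+1) − B(k−1)·f(k) − C = -1; need -1 = 0 — inconsistent ⇒ no f, not summable.

no hypergeometric antidifference exists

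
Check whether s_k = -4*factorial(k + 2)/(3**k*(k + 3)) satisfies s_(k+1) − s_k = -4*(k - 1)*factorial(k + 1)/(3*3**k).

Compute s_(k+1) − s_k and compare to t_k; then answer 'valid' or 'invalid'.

Invalid: residual 4*(k**2 + 2*k - 6)*factorial(k + 1)/(3*3**k*(k + 3)*(k + 4)) ≠ 0.

s_(k+1) = -4*factorial(k + 3)/(3*3**k*(k + 4))
s_(k+1) − s_k = -4*(k**2 + 3*k - 3)*factorial(k + 2)/(3*3**k*(k + 3)*(k + 4))
(s_(k+1) − s_k) − t_k = 4*(k**2 + 2*k - 6)*factorial(k + 1)/(3*3**k*(k + 3)*(k + 4))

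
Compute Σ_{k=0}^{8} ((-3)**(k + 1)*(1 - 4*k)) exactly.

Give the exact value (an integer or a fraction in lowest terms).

r(k) = 3*(-4*k - 3)/(4*k - 1) after simplifying.
Gosper form: A/B · C(k+1)/C(k) with A=-3, B=1, C=k - 1/4.
Key eq: (-3)·f(k+1) = (1)·f(k) + (k - 1/4).
deg f ≤ 1 (via 0,0,1).
A polynomial solution: f(k) = -(k - 1)/4.
Certificate R = B(k−1)f/C = -(k - 1)/(4*k - 1) gives s_k = (-3)**(k + 1)*(k - 1).
s_(k+1) − s_k = (-3)**(k + 1)*(1 - 4*k) = t_k.
Telescoping: Σ = s_(9) − s_(0) = 472392 − (3) = 472389.

Σ = 472389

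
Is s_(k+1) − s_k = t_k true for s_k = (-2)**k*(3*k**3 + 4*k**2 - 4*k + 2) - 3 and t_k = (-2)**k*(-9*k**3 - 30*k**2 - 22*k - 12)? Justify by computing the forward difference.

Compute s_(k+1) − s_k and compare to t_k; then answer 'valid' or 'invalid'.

s_(k+1) = (-2)**(k + 1)*(-4*k + 3*(k + 1)**3 + 4*(k + 1)**2 - 2) - 3
s_(k+1) − s_k = (-2)**k*(-9*k**3 - 30*k**2 - 22*k - 12)
(s_(k+1) − s_k) − t_k = 0

valid (s_(k+1) − s_k reduces to t_k)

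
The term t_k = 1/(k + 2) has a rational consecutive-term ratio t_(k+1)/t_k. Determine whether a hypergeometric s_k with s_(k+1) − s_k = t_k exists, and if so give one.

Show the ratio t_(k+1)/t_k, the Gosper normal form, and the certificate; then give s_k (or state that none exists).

t_(k+1)/t_k = (k + 2)/(k + 3).
Factor: A=k + 2; B=k + 3; C=1.
Solve (k + 2)·f(k+1) − (k + 2)·f(k) = 1.
Bound: deg f ≤ 0.
f = c0 ⇒ A·f(k+1) − B(k−1)·f(k) − C = -1. The system {-1 = 0} is inconsistent; no antidifference.

no hypergeometric antidifference exists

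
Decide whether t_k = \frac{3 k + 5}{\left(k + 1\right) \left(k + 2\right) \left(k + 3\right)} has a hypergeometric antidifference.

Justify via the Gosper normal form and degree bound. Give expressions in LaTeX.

Compute t_(k+1)/t_k: get (k + 1)*(3*k + 8)/((k + 4)*(3*k + 5)).
Gosper form: A/B · C(k+1)/C(k) with A=k + 1, B=k + 4, C=k + 5/3.
Set up (k + 1)·f(k+1) − (k + 3)·f(k) − (k + 5/3) = 0.
d = 2 from the (1,1,1) case.
Solving with deg f ≤ 2: f(k) = k*(2*k + 3)/3.
R(k) = B(k−1)·f(k)/C(k) = k*(k + 3)*(2*k + 3)/(3*k + 5); s_k = R·t_k = k*(2*k + 3)/((k + 1)*(k + 2)).
Verify: (3*k + 5)/(k**3 + 6*k**2 + 11*k + 6) matches t_k.

Yes. s_k = \frac{k \left(2 k + 3\right)}{\left(k + 1\right) \left(k + 2\right)}.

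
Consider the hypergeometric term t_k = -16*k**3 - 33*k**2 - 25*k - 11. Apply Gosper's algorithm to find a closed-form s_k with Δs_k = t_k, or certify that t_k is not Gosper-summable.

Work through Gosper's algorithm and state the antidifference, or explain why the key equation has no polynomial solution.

Ratio r(k) = (16*k**3 + 81*k**2 + 139*k + 85)/(16*k**3 + 33*k**2 + 25*k + 11).
Normal form (A,B,C) = (1, 1, k**3 + 33*k**2/16 + 25*k/16 + 11/16).
f must satisfy (1)·f(k+1) − (1)·f(k) = k**3 + 33*k**2/16 + 25*k/16 + 11/16.
From deg A=0, deg B=0, deg C=3: d=4.
Solving with deg f ≤ 4: f(k) = k*(4*k**3 + 3*k**2 + 4)/16.
Certificate R = B(k−1)f/C = k*(4*k**3 + 3*k**2 + 4)/(16*k**3 + 33*k**2 + 25*k + 11) gives s_k = k*(-4*k**3 - 3*k**2 - 4).
Δs = -16*k**3 - 33*k**2 - 25*k - 11, as required.

s_k = k*(-4*k**3 - 3*k**2 - 4)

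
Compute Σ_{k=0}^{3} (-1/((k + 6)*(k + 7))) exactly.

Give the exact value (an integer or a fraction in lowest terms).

Σ = -1/15

Step 1: r(k) = (k + 6)/(k + 8).
A = k + 6, B = k + 8, C = 1.
Solve (k + 6)·f(k+1) − (k + 7)·f(k) = 1.
d = 1 from the (1,1,0) case.
Coefficient equations give f(k) = k/6.
Certificate R = B(k−1)f/C = k*(k + 7)/6 gives s_k = -k/(6*k + 36).
Check: Δs_k = -1/(k**2 + 13*k + 42). ✓
Telescoping: Σ = s_(4) − s_(0) = -1/15 − (0) = -1/15.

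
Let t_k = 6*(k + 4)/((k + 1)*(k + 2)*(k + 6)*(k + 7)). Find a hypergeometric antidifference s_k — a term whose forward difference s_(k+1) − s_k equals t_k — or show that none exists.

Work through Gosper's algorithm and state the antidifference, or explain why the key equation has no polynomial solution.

Ratio r(k) = (k + 1)*(k + 5)*(k + 6)/((k + 3)*(k + 4)*(k + 8)).
So A=k + 1 and B=k + 8, with C=k**4 + 16*k**3 + 95*k**2 + 248*k + 240.
Set up (k + 1)·f(k+1) − (k + 7)·f(k) − (k**4 + 16*k**3 + 95*k**2 + 248*k + 240) = 0.
Degrees (1,1,4) ⇒ d ≤ 6.
Solve for f: f(k) = k*(k + 2)*(k + 3)*(k + 4)*(k + 5)*(k + 7)/12 (degree 6 ≤ 6).
Then R = B(k−1)f/C = k*(k + 2)*(k + 7)**2/(12*(k + 4)), so s_k = R(k)·t_k = k*(k + 7)/(2*(k**2 + 7*k + 6)).
Check: Δs_k = 6*(k + 4)/(k**4 + 16*k**3 + 83*k**2 + 152*k + 84). ✓

s_k = k*(k + 7)/(2*(k**2 + 7*k + 6))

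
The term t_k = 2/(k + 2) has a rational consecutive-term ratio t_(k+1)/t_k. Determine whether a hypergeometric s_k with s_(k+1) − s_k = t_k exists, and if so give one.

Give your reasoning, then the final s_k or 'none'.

not Gosper-summable; s_k does not exist

Step 1: r(k) = (k + 2)/(k + 3).
Take A(k)=k + 2, B(k)=k + 3, C(k)=1.
Need (k + 2)·f(k+1) − (k + 2)·f(k) = 1.
Degrees (1,1,0) ⇒ d ≤ 0.
Put f(k) = c0: A·f(k+1) − B(k−1)·f(k) − C = -1; need -1 = 0 — inconsistent ⇒ no f, not summable.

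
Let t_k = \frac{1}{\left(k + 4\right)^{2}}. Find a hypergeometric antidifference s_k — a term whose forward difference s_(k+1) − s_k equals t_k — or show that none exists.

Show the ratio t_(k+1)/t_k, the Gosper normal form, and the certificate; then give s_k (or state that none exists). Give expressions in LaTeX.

Compute t_(k+1)/t_k: get (k + 4)**2/(k + 5)**2.
So A=k**2 + 8*k + 16 and B=k**2 + 10*k + 25, with C=1.
Set up (k**2 + 8*k + 16)·f(k+1) − (k**2 + 8*k + 16)·f(k) − (1) = 0.
deg f ≤ 0 (via 2,2,0).
f = c0 ⇒ A·f(k+1) − B(k−1)·f(k) − C = -1. The system {-1 = 0} is inconsistent; no antidifference.

none — t_k is not Gosper-summable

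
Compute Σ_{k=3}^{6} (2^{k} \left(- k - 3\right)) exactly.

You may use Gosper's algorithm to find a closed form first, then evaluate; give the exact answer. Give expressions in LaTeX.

Σ = -992

The ratio is 2*(k + 4)/(k + 3).
Take A(k)=2, B(k)=1, C(k)=k + 3.
Need (2)·f(k+1) − (1)·f(k) = k + 3.
Degrees (0,0,1) ⇒ d ≤ 1.
A polynomial solution: f(k) = k + 1.
Then R = B(k−1)f/C = (k + 1)/(k + 3), so s_k = R(k)·t_k = 2**k*(-k - 1).
Δs = 2**k*(-k - 3), as required.
Telescoping: Σ = s_(7) − s_(3) = -1024 − (-32) = -992.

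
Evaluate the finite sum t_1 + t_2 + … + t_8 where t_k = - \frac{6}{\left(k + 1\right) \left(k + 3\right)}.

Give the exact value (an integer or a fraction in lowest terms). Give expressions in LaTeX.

Σ = -106/55

Ratio r(k) = (k + 1)*(k + 3)/((k + 2)*(k + 4)).
A = k + 1, B = k + 4, C = k + 2.
Key eq: (k + 1)·f(k+1) = (k + 3)·f(k) + (k + 2).
d = 2 from the (1,1,1) case.
A polynomial solution: f(k) = k*(3*k + 5)/4.
So s_k = (B(k−1)f/C)·t_k = (k*(k + 3)*(3*k + 5)/(4*(k + 2)))·t_k = 3*k*(-3*k - 5)/(2*(k + 1)*(k + 2)).
Δs = -6/(k**2 + 4*k + 3), as required.
Evaluate s at k=9 and k=1: -216/55 and -2; difference -106/55.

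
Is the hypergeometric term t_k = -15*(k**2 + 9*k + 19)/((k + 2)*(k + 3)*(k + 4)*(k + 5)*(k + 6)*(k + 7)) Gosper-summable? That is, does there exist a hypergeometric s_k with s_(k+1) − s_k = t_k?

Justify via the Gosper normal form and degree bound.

r(k) = (k + 2)*(9*k + (k + 1)**2 + 28)/((k + 8)*(k**2 + 9*k + 19)) after simplifying.
Factor: A=k + 2; B=k + 8; C=k**2 + 9*k + 19.
Key eq: (k + 2)·f(k+1) = (k + 7)·f(k) + (k**2 + 9*k + 19).
Degrees (1,1,2) ⇒ d ≤ 5.
Match coefficients ⇒ f(k) = k*(k + 3)*(k + 5)*(k**2 + 12*k + 44)/144.
So s_k = (B(k−1)f/C)·t_k = (k*(k + 3)*(k + 5)*(k + 7)*(k**2 + 12*k + 44)/(144*(k**2 + 9*k + 19)))·t_k = 5*k*(-k**2 - 12*k - 44)/(48*(k**3 + 12*k**2 + 44*k + 48)).
Verify: 15*(-k**2 - 9*k - 19)/(k**6 + 27*k**5 + 295*k**4 + 1665*k**3 + 5104*k**2 + 8028*k + 5040) matches t_k.

Yes. s_k = 5*k*(-k**2 - 12*k - 44)/(48*(k**3 + 12*k**2 + 44*k + 48)).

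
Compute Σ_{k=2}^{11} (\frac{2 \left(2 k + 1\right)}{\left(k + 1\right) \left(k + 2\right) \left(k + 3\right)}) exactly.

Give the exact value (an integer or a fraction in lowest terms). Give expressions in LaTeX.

Step 1: r(k) = (k + 1)*(2*k + 3)/((k + 4)*(2*k + 1)).
Factor: A=k + 1; B=k + 4; C=k + 1/2.
Solve (k + 1)·f(k+1) − (k + 3)·f(k) = k + 1/2.
From deg A=1, deg B=1, deg C=1: d=2.
Match coefficients ⇒ f(k) = k*(3*k + 1)/8.
Get s_k = R·t_k = k*(3*k + 1)/(2*(k + 1)*(k + 2)) with R(k) = B(k−1)f(k)/C(k) = k*(k + 3)*(3*k + 1)/(4*(2*k + 1)).
Verify: 2*(2*k + 1)/(k**3 + 6*k**2 + 11*k + 6) matches t_k.
Telescoping: Σ = s_(12) − s_(2) = 111/91 − (7/12) = 695/1092.

Σ = 695/1092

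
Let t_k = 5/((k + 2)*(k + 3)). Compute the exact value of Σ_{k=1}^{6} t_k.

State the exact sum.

Compute t_(k+1)/t_k: get (k + 2)/(k + 4).
Gosper form: A/B · C(k+1)/C(k) with A=k + 2, B=k + 4, C=1.
f must satisfy (k + 2)·f(k+1) − (k + 3)·f(k) = 1.
deg f ≤ 1 (via 1,1,0).
Solving with deg f ≤ 1: f(k) = k/2.
So s_k = (B(k−1)f/C)·t_k = (k*(k + 3)/2)·t_k = 5*k/(2*(k + 2)).
Δs = 5/(k**2 + 5*k + 6), as required.
Evaluate s at k=7 and k=1: 35/18 and 5/6; difference 10/9.

Σ = 10/9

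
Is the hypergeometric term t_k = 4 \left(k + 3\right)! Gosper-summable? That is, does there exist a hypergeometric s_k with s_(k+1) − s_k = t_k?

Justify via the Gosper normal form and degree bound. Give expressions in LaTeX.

No — negative degree bound, so no certificate f.

Ratio r(k) = k + 4.
A = k + 4, B = 1, C = 1.
Set up (k + 4)·f(k+1) − (1)·f(k) − (1) = 0.
Bound: deg f ≤ -1.
Negative degree bound (-1): no f exists, t_k not Gosper-summable.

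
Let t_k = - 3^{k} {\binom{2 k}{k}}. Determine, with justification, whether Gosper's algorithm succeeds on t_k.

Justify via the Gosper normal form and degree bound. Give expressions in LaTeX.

No. Not Gosper-summable.

Compute t_(k+1)/t_k: get 6*(2*k + 1)/(k + 1).
A = 12*k + 6, B = k + 1, C = 1.
Solve (12*k + 6)·f(k+1) − (k)·f(k) = 1.
Degrees (1,1,0) ⇒ d ≤ -1.
d = -1 < 0 ⇒ no nonzero polynomial f; not summable.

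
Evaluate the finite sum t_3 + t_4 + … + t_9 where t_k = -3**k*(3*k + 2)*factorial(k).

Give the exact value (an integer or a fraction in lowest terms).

The ratio is 3*(k + 1)*(3*k + 5)/(3*k + 2).
So A=3*k + 3 and B=1, with C=k + 2/3.
Set up (3*k + 3)·f(k+1) − (1)·f(k) − (k + 2/3) = 0.
From deg A=1, deg B=0, deg C=1: d=0.
A polynomial solution: f(k) = 1/3.
Get s_k = R·t_k = -3**k*factorial(k) with R(k) = B(k−1)f(k)/C(k) = 1/(3*k + 2).
Check: Δs_k = -3**k*(3*k + 2)*factorial(k). ✓
Telescoping: Σ = s_(10) − s_(3) = -214277011200 − (-162) = -214277011038.

Σ = -214277011038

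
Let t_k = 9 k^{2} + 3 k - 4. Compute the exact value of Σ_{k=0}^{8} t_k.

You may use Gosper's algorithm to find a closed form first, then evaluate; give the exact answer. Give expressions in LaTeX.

Step 1: r(k) = (9*k**2 + 21*k + 8)/(9*k**2 + 3*k - 4).
Normal form (A,B,C) = (1, 1, k**2 + k/3 - 4/9).
Set up (1)·f(k+1) − (1)·f(k) − (k**2 + k/3 - 4/9) = 0.
Degrees (0,0,2) ⇒ d ≤ 3.
Coefficient equations give f(k) = k*(3*k**2 - 3*k - 4)/9.
Then R = B(k−1)f/C = k*(3*k**2 - 3*k - 4)/(9*k**2 + 3*k - 4), so s_k = R(k)·t_k = k*(3*k**2 - 3*k - 4).
Check: Δs_k = 9*k**2 + 3*k - 4. ✓
Σ_(k=0)^(8) t_k = s_(9) − s_(0) = 1908 − (0) = 1908.

Σ = 1908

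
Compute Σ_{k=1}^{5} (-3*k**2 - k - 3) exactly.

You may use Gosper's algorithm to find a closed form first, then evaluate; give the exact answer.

Σ = -195

r(k) = (k + 3*(k + 1)**2 + 4)/(3*k**2 + k + 3) after simplifying.
Factor: A=1; B=1; C=k**2 + k/3 + 1.
Solve (1)·f(k+1) − (1)·f(k) = k**2 + k/3 + 1.
d = 3 from the (0,0,2) case.
Match coefficients ⇒ f(k) = k*(k**2 - k + 3)/3.
Get s_k = R·t_k = k*(-k**2 + k - 3) with R(k) = B(k−1)f(k)/C(k) = k*(k**2 - k + 3)/(3*k**2 + k + 3).
Δs = -3*k**2 - k - 3, as required.
Σ_(k=1)^(5) t_k = s_(6) − s_(1) = -198 − (-3) = -195.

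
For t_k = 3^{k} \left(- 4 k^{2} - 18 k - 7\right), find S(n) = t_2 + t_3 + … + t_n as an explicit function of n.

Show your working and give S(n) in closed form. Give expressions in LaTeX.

S(n) = - 6 \cdot 3^{n} n^{2} - 21 \cdot 3^{n} n - 3 \cdot 3^{n} + 90

Ratio r(k) = 3*(4*k**2 + 26*k + 29)/(4*k**2 + 18*k + 7).
Normal form (A,B,C) = (3, 1, k**2 + 9*k/2 + 7/4).
Need (3)·f(k+1) − (1)·f(k) = k**2 + 9*k/2 + 7/4.
Bound: deg f ≤ 2.
Match coefficients ⇒ f(k) = (2*k**2 + 3*k - 4)/4.
R(k) = B(k−1)·f(k)/C(k) = (2*k**2 + 3*k - 4)/(4*k**2 + 18*k + 7); s_k = R·t_k = 3**k*(-2*k**2 - 3*k + 4).
Check: Δs_k = 3**k*(-4*k**2 - 18*k - 7). ✓
Telescope: S(n) = s_(n+1) − s_(2) = 3**(n + 1)*(-2*n**2 - 7*n - 1) − (-90) = -6*3**n*n**2 - 21*3**n*n - 3*3**n + 90.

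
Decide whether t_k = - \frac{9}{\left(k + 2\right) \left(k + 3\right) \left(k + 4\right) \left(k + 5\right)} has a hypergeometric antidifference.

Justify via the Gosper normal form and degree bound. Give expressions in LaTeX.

The ratio is (k + 2)/(k + 6).
A = k + 2, B = k + 6, C = 1.
Set up (k + 2)·f(k+1) − (k + 5)·f(k) − (1) = 0.
Bound: deg f ≤ 3.
Coefficient equations give f(k) = k*(k**2 + 9*k + 26)/72.
Then R = B(k−1)f/C = k*(k + 5)*(k**2 + 9*k + 26)/72, so s_k = R(k)·t_k = k*(-k**2 - 9*k - 26)/(8*(k + 2)*(k + 3)*(k + 4)).
Δs = -9/(k**4 + 14*k**3 + 71*k**2 + 154*k + 120), as required.

Yes. s_k = \frac{k \left(- k^{2} - 9 k - 26\right)}{8 \left(k + 2\right) \left(k + 3\right) \left(k + 4\right)}.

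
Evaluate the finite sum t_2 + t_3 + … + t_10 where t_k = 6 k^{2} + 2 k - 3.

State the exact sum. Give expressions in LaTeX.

r(k) = (6*k**2 + 14*k + 5)/(6*k**2 + 2*k - 3) after simplifying.
Take A(k)=1, B(k)=1, C(k)=k**2 + k/3 - 1/2.
Set up (1)·f(k+1) − (1)·f(k) − (k**2 + k/3 - 1/2) = 0.
From deg A=0, deg B=0, deg C=2: d=3.
A polynomial solution: f(k) = k*(2*k**2 - 2*k - 3)/6.
So s_k = (B(k−1)f/C)·t_k = (k*(2*k**2 - 2*k - 3)/(6*k**2 + 2*k - 3))·t_k = k*(2*k**2 - 2*k - 3).
Verify: 6*k**2 + 2*k - 3 matches t_k.
Telescoping: Σ = s_(11) − s_(2) = 2387 − (2) = 2385.

Σ = 2385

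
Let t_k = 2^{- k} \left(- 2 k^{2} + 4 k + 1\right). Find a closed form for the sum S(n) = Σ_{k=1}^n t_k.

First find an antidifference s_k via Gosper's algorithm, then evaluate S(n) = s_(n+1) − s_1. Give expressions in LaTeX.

S(n) = 2^{- n} \left(- 3 \cdot 2^{n} + 2 n^{2} + 4 n + 3\right)

Ratio r(k) = (2*k**2 - 3)/(2*(2*k**2 - 4*k - 1)).
Take A(k)=1/2, B(k)=1, C(k)=k**2 - 2*k - 1/2.
f must satisfy (1/2)·f(k+1) − (1)·f(k) = k**2 - 2*k - 1/2.
Bound: deg f ≤ 2.
Coefficient equations give f(k) = -2*k**2 - 1.
Then R = B(k−1)f/C = -2*(2*k**2 + 1)/(2*k**2 - 4*k - 1), so s_k = R(k)·t_k = 2*(2*k**2 + 1)/2**k.
Check: Δs_k = (-2*k**2 + 4*k + 1)/2**k. ✓
Telescope: S(n) = s_(n+1) − s_(1) = (2*n**2 + 4*n + 3)/2**n − (3) = (-3*2**n + 2*n**2 + 4*n + 3)/2**n.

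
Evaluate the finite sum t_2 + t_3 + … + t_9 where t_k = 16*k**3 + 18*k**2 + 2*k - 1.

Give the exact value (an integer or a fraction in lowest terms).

Ratio r(k) = (16*k**3 + 66*k**2 + 86*k + 35)/(16*k**3 + 18*k**2 + 2*k - 1).
Take A(k)=1, B(k)=1, C(k)=k**3 + 9*k**2/8 + k/8 - 1/16.
f must satisfy (1)·f(k+1) − (1)·f(k) = k**3 + 9*k**2/8 + k/8 - 1/16.
Degrees (0,0,3) ⇒ d ≤ 4.
Solve for f: f(k) = k*(4*k**3 - 2*k**2 - 4*k + 1)/16 (degree 4 ≤ 4).
R(k) = B(k−1)·f(k)/C(k) = k*(4*k**3 - 2*k**2 - 4*k + 1)/(16*k**3 + 18*k**2 + 2*k - 1); s_k = R·t_k = k*(4*k**3 - 2*k**2 - 4*k + 1).
Δs = 16*k**3 + 18*k**2 + 2*k - 1, as required.
Sum = s_(10) − s_(2); s_(10) = 37610, s_(2) = 34 ⇒ 37576.

Σ = 37576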